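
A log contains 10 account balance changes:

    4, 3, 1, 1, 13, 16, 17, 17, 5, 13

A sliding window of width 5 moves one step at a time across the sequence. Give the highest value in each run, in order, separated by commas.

13, 16, 17, 17, 17, 17

4 3 1 1 13 → max 13
3 1 1 13 16 → max 16
1 1 13 16 17 → max 17
1 13 16 17 17 → max 17
13 16 17 17 5 → max 17
16 17 17 5 13 → max 17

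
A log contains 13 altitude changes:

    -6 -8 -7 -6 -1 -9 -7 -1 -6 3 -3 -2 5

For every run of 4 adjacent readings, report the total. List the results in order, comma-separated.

Sliding a size-4 window across the 13 values:
-6 -8 -7 -6 → sum -27
-8 -7 -6 -1 → sum -22
-7 -6 -1 -9 → sum -23
-6 -1 -9 -7 → sum -23
-1 -9 -7 -1 → sum -18
-9 -7 -1 -6 → sum -23
-7 -1 -6 3 → sum -11
-1 -6 3 -3 → sum -7
-6 3 -3 -2 → sum -8
3 -3 -2 5 → sum 3

-27, -22, -23, -23, -18, -23, -11, -7, -8, 3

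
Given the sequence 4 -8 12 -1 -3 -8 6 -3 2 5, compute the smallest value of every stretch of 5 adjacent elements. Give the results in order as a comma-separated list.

[4, -8, 12, -1, -3] → min -8
[-8, 12, -1, -3, -8] → min -8
[12, -1, -3, -8, 6] → min -8
[-1, -3, -8, 6, -3] → min -8
[-3, -8, 6, -3, 2] → min -8
[-8, 6, -3, 2, 5] → min -8

-8, -8, -8, -8, -8, -8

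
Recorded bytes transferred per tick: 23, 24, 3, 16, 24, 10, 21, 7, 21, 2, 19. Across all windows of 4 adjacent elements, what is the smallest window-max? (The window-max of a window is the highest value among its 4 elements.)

21

(23, 24, 3, 16) → max 24
(24, 3, 16, 24) → max 24
(3, 16, 24, 10) → max 24
(16, 24, 10, 21) → max 24
(24, 10, 21, 7) → max 24
(10, 21, 7, 21) → max 21
(21, 7, 21, 2) → max 21
(7, 21, 2, 19) → max 21
Smallest of these is 21.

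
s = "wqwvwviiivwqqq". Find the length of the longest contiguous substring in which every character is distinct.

4

[w] len 1
[w, q] len 2
[q, w] len 2
[q, w, v] len 3
[v, w] len 2
[w, v] len 2
[w, v, i] len 3
[i] len 1
[i] len 1
[i, v] len 2
[i, v, w] len 3
[i, v, w, q] len 4
[q] len 1
[q] len 1
Longest all-distinct length: 4.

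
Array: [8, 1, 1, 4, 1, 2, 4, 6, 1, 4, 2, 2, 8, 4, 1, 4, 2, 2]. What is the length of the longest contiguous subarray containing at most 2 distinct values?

4

add 8: window [8] (1 distinct), len 1
add 1: window [8, 1] (2 distinct), len 2
add 1: window [8, 1, 1] (2 distinct), len 3
add 4: window [1, 1, 4] (2 distinct), len 3
add 1: window [1, 1, 4, 1] (2 distinct), len 4
add 2: window [1, 2] (2 distinct), len 2
add 4: window [2, 4] (2 distinct), len 2
add 6: window [4, 6] (2 distinct), len 2
add 1: window [6, 1] (2 distinct), len 2
add 4: window [1, 4] (2 distinct), len 2
add 2: window [4, 2] (2 distinct), len 2
add 2: window [4, 2, 2] (2 distinct), len 3
add 8: window [2, 2, 8] (2 distinct), len 3
add 4: window [8, 4] (2 distinct), len 2
add 1: window [4, 1] (2 distinct), len 2
add 4: window [4, 1, 4] (2 distinct), len 3
add 2: window [4, 2] (2 distinct), len 2
add 2: window [4, 2, 2] (2 distinct), len 3
Longest length with ≤2 distinct: 4.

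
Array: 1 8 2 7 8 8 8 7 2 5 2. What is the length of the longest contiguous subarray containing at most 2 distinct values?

5

[1] 1 distinct, len 1
[1, 8] 2 distinct, len 2
[8, 2] 2 distinct, len 2
[2, 7] 2 distinct, len 2
[7, 8] 2 distinct, len 2
[7, 8, 8] 2 distinct, len 3
[7, 8, 8, 8] 2 distinct, len 4
[7, 8, 8, 8, 7] 2 distinct, len 5
[7, 2] 2 distinct, len 2
[2, 5] 2 distinct, len 2
[2, 5, 2] 2 distinct, len 3
Longest length with ≤2 distinct: 5.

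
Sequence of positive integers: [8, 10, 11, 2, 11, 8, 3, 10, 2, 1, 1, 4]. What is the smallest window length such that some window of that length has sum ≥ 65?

9

add 8: running sum 8 < 65
add 10: running sum 18 < 65
add 11: running sum 29 < 65
add 2: running sum 31 < 65
add 11: running sum 42 < 65
add 8: running sum 50 < 65
add 3: running sum 53 < 65
add 10: running sum 63 < 65
add 2: shortest ending here [8, 10, 11, 2, 11, 8, 3, 10, 2] sum 65, len 9
add 1: shortest ending here [8, 10, 11, 2, 11, 8, 3, 10, 2, 1] sum 66, len 10
add 1: shortest ending here [8, 10, 11, 2, 11, 8, 3, 10, 2, 1, 1] sum 67, len 11
add 4: shortest ending here [8, 10, 11, 2, 11, 8, 3, 10, 2, 1, 1, 4] sum 71, len 12
Shortest qualifying length: 9.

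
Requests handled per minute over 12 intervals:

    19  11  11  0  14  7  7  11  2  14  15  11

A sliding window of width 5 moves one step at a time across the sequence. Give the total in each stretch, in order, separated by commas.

55, 43, 39, 39, 41, 41, 49, 53

(19, 11, 11, 0, 14) → sum 55
(11, 11, 0, 14, 7) → sum 43
(11, 0, 14, 7, 7) → sum 39
(0, 14, 7, 7, 11) → sum 39
(14, 7, 7, 11, 2) → sum 41
(7, 7, 11, 2, 14) → sum 41
(7, 11, 2, 14, 15) → sum 49
(11, 2, 14, 15, 11) → sum 53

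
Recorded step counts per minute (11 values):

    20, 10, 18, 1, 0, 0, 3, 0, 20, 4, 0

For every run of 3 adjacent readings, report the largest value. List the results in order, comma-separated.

Sliding a size-3 window across the 11 values:
(20, 10, 18) → max 20
(10, 18, 1) → max 18
(18, 1, 0) → max 18
(1, 0, 0) → max 1
(0, 0, 3) → max 3
(0, 3, 0) → max 3
(3, 0, 20) → max 20
(0, 20, 4) → max 20
(20, 4, 0) → max 20

20, 18, 18, 1, 3, 3, 20, 20, 20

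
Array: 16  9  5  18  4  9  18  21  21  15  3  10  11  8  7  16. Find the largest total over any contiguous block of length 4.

75

(16, 9, 5, 18) → sum 48
(9, 5, 18, 4) → sum 36
(5, 18, 4, 9) → sum 36
(18, 4, 9, 18) → sum 49
(4, 9, 18, 21) → sum 52
(9, 18, 21, 21) → sum 69
(18, 21, 21, 15) → sum 75
(21, 21, 15, 3) → sum 60
(21, 15, 3, 10) → sum 49
(15, 3, 10, 11) → sum 39
(3, 10, 11, 8) → sum 32
(10, 11, 8, 7) → sum 36
(11, 8, 7, 16) → sum 42
Largest of these is 75.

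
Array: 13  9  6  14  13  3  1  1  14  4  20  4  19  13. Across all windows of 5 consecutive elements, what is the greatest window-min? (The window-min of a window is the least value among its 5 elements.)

6

(13, 9, 6, 14, 13) → min 6
(9, 6, 14, 13, 3) → min 3
(6, 14, 13, 3, 1) → min 1
(14, 13, 3, 1, 1) → min 1
(13, 3, 1, 1, 14) → min 1
(3, 1, 1, 14, 4) → min 1
(1, 1, 14, 4, 20) → min 1
(1, 14, 4, 20, 4) → min 1
(14, 4, 20, 4, 19) → min 4
(4, 20, 4, 19, 13) → min 4
Greatest of these is 6.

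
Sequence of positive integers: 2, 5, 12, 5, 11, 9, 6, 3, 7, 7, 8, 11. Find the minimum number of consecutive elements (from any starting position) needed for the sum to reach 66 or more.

Extend right; whenever the sum reaches 66, record the length and shrink from the left:
add 2: running sum 2 < 66
add 5: running sum 7 < 66
add 12: running sum 19 < 66
add 5: running sum 24 < 66
add 11: running sum 35 < 66
add 9: running sum 44 < 66
add 6: running sum 50 < 66
add 3: running sum 53 < 66
add 7: running sum 60 < 66
add 7: shortest ending here [2, 5, 12, 5, 11, 9, 6, 3, 7, 7] sum 67, len 10
add 8: shortest ending here [12, 5, 11, 9, 6, 3, 7, 7, 8] sum 68, len 9
add 11: shortest ending here [5, 11, 9, 6, 3, 7, 7, 8, 11] sum 67, len 9
Shortest qualifying length: 9.

9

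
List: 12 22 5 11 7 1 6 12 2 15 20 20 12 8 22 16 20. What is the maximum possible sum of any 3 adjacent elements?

(12, 22, 5) → sum 39
(22, 5, 11) → sum 38
(5, 11, 7) → sum 23
(11, 7, 1) → sum 19
(7, 1, 6) → sum 14
(1, 6, 12) → sum 19
(6, 12, 2) → sum 20
(12, 2, 15) → sum 29
(2, 15, 20) → sum 37
(15, 20, 20) → sum 55
(20, 20, 12) → sum 52
(20, 12, 8) → sum 40
(12, 8, 22) → sum 42
(8, 22, 16) → sum 46
(22, 16, 20) → sum 58
Maximum of these is 58.

58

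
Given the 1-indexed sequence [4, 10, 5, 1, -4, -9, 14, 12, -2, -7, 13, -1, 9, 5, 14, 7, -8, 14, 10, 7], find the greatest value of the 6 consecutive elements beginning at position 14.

14

Elements at indices 14..19: 5, 14, 7, -8, 14, 10
max(5, 14, 7, -8, 14, 10) = 14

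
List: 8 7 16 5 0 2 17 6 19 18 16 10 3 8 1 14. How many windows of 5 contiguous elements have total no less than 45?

8 7 16 5 0 → sum 36
7 16 5 0 2 → sum 30
16 5 0 2 17 → sum 40
5 0 2 17 6 → sum 30
0 2 17 6 19 → sum 44
2 17 6 19 18 → sum 62  ≥ 45 ✓
17 6 19 18 16 → sum 76  ≥ 45 ✓
6 19 18 16 10 → sum 69  ≥ 45 ✓
19 18 16 10 3 → sum 66  ≥ 45 ✓
18 16 10 3 8 → sum 55  ≥ 45 ✓
16 10 3 8 1 → sum 38
10 3 8 1 14 → sum 36
5 windows satisfy the condition.

5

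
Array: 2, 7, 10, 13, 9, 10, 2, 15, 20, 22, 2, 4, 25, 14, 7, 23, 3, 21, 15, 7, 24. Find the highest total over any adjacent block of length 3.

[2, 7, 10] → sum 19
[7, 10, 13] → sum 30
[10, 13, 9] → sum 32
[13, 9, 10] → sum 32
[9, 10, 2] → sum 21
[10, 2, 15] → sum 27
[2, 15, 20] → sum 37
[15, 20, 22] → sum 57
[20, 22, 2] → sum 44
[22, 2, 4] → sum 28
[2, 4, 25] → sum 31
[4, 25, 14] → sum 43
[25, 14, 7] → sum 46
[14, 7, 23] → sum 44
[7, 23, 3] → sum 33
[23, 3, 21] → sum 47
[3, 21, 15] → sum 39
[21, 15, 7] → sum 43
[15, 7, 24] → sum 46
Highest of these is 57.

57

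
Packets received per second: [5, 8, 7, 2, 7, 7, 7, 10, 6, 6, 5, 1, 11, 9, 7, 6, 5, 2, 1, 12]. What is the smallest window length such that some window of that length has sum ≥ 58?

9

add 5: running sum 5 < 58
add 8: running sum 13 < 58
add 7: running sum 20 < 58
add 2: running sum 22 < 58
add 7: running sum 29 < 58
add 7: running sum 36 < 58
add 7: running sum 43 < 58
add 10: running sum 53 < 58
add 6: shortest ending here [5, 8, 7, 2, 7, 7, 7, 10, 6] sum 59, len 9
add 6: shortest ending here [8, 7, 2, 7, 7, 7, 10, 6, 6] sum 60, len 9
add 5: shortest ending here [8, 7, 2, 7, 7, 7, 10, 6, 6, 5] sum 65, len 10
add 1: shortest ending here [7, 2, 7, 7, 7, 10, 6, 6, 5, 1] sum 58, len 10
add 11: shortest ending here [7, 7, 7, 10, 6, 6, 5, 1, 11] sum 60, len 9
add 9: shortest ending here [7, 7, 10, 6, 6, 5, 1, 11, 9] sum 62, len 9
add 7: shortest ending here [7, 10, 6, 6, 5, 1, 11, 9, 7] sum 62, len 9
add 6: shortest ending here [10, 6, 6, 5, 1, 11, 9, 7, 6] sum 61, len 9
add 5: shortest ending here [10, 6, 6, 5, 1, 11, 9, 7, 6, 5] sum 66, len 10
add 2: shortest ending here [6, 6, 5, 1, 11, 9, 7, 6, 5, 2] sum 58, len 10
add 1: shortest ending here [6, 6, 5, 1, 11, 9, 7, 6, 5, 2, 1] sum 59, len 11
add 12: shortest ending here [5, 1, 11, 9, 7, 6, 5, 2, 1, 12] sum 59, len 10
Shortest qualifying length: 9.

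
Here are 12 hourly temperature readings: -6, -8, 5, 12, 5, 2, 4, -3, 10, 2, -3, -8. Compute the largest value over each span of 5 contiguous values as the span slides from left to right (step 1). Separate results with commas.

12, 12, 12, 12, 10, 10, 10, 10

[-6, -8, 5, 12, 5] → max 12
[-8, 5, 12, 5, 2] → max 12
[5, 12, 5, 2, 4] → max 12
[12, 5, 2, 4, -3] → max 12
[5, 2, 4, -3, 10] → max 10
[2, 4, -3, 10, 2] → max 10
[4, -3, 10, 2, -3] → max 10
[-3, 10, 2, -3, -8] → max 10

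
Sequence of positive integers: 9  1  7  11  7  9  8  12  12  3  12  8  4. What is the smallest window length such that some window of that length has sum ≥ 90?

Extend right; whenever the sum reaches 90, record the length and shrink from the left:
add 9: running sum 9 < 90
add 1: running sum 10 < 90
add 7: running sum 17 < 90
add 11: running sum 28 < 90
add 7: running sum 35 < 90
add 9: running sum 44 < 90
add 8: running sum 52 < 90
add 12: running sum 64 < 90
add 12: running sum 76 < 90
add 3: running sum 79 < 90
end 10: [9, 1, 7, 11, 7, 9, 8, 12, 12, 3, 12] sum 91, len 11
end 11: [1, 7, 11, 7, 9, 8, 12, 12, 3, 12, 8] sum 90, len 11
end 12: [7, 11, 7, 9, 8, 12, 12, 3, 12, 8, 4] sum 93, len 11
Shortest qualifying length: 11.

11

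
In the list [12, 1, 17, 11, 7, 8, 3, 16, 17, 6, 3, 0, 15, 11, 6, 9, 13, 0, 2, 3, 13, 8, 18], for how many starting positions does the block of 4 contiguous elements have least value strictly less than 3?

11

12 1 17 11 → min 1  < 3 ✓
1 17 11 7 → min 1  < 3 ✓
17 11 7 8 → min 7
11 7 8 3 → min 3
7 8 3 16 → min 3
8 3 16 17 → min 3
3 16 17 6 → min 3
16 17 6 3 → min 3
17 6 3 0 → min 0  < 3 ✓
6 3 0 15 → min 0  < 3 ✓
3 0 15 11 → min 0  < 3 ✓
0 15 11 6 → min 0  < 3 ✓
15 11 6 9 → min 6
11 6 9 13 → min 6
6 9 13 0 → min 0  < 3 ✓
9 13 0 2 → min 0  < 3 ✓
13 0 2 3 → min 0  < 3 ✓
0 2 3 13 → min 0  < 3 ✓
2 3 13 8 → min 2  < 3 ✓
3 13 8 18 → min 3
11 windows satisfy the condition.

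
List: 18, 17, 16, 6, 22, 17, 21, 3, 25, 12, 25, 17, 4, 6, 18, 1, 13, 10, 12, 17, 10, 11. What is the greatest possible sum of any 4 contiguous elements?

79

[18, 17, 16, 6] → sum 57
[17, 16, 6, 22] → sum 61
[16, 6, 22, 17] → sum 61
[6, 22, 17, 21] → sum 66
[22, 17, 21, 3] → sum 63
[17, 21, 3, 25] → sum 66
[21, 3, 25, 12] → sum 61
[3, 25, 12, 25] → sum 65
[25, 12, 25, 17] → sum 79
[12, 25, 17, 4] → sum 58
[25, 17, 4, 6] → sum 52
[17, 4, 6, 18] → sum 45
[4, 6, 18, 1] → sum 29
[6, 18, 1, 13] → sum 38
[18, 1, 13, 10] → sum 42
[1, 13, 10, 12] → sum 36
[13, 10, 12, 17] → sum 52
[10, 12, 17, 10] → sum 49
[12, 17, 10, 11] → sum 50
Greatest of these is 79.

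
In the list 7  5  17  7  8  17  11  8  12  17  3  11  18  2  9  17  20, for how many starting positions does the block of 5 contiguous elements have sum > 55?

7 5 17 7 8 → sum 44
5 17 7 8 17 → sum 54
17 7 8 17 11 → sum 60  > 55 ✓
7 8 17 11 8 → sum 51
8 17 11 8 12 → sum 56  > 55 ✓
17 11 8 12 17 → sum 65  > 55 ✓
11 8 12 17 3 → sum 51
8 12 17 3 11 → sum 51
12 17 3 11 18 → sum 61  > 55 ✓
17 3 11 18 2 → sum 51
3 11 18 2 9 → sum 43
11 18 2 9 17 → sum 57  > 55 ✓
18 2 9 17 20 → sum 66  > 55 ✓
6 windows satisfy the condition.

6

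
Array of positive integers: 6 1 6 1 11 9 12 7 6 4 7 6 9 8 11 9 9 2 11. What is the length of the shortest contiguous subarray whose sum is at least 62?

8

add 6: running sum 6 < 62
add 1: running sum 7 < 62
add 6: running sum 13 < 62
add 1: running sum 14 < 62
add 11: running sum 25 < 62
add 9: running sum 34 < 62
add 12: running sum 46 < 62
add 7: running sum 53 < 62
add 6: running sum 59 < 62
end 9: [6, 1, 6, 1, 11, 9, 12, 7, 6, 4] sum 63, len 10
end 10: [6, 1, 11, 9, 12, 7, 6, 4, 7] sum 63, len 9
end 11: [11, 9, 12, 7, 6, 4, 7, 6] sum 62, len 8
end 12: [11, 9, 12, 7, 6, 4, 7, 6, 9] sum 71, len 9
end 13: [9, 12, 7, 6, 4, 7, 6, 9, 8] sum 68, len 9
end 14: [12, 7, 6, 4, 7, 6, 9, 8, 11] sum 70, len 9
end 15: [7, 6, 4, 7, 6, 9, 8, 11, 9] sum 67, len 9
end 16: [4, 7, 6, 9, 8, 11, 9, 9] sum 63, len 8
end 17: [4, 7, 6, 9, 8, 11, 9, 9, 2] sum 65, len 9
end 18: [6, 9, 8, 11, 9, 9, 2, 11] sum 65, len 8
Shortest qualifying length: 8.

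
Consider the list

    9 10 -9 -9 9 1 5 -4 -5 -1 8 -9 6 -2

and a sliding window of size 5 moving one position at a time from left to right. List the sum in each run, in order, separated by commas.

9 10 -9 -9 9 → sum 10
10 -9 -9 9 1 → sum 2
-9 -9 9 1 5 → sum -3
-9 9 1 5 -4 → sum 2
9 1 5 -4 -5 → sum 6
1 5 -4 -5 -1 → sum -4
5 -4 -5 -1 8 → sum 3
-4 -5 -1 8 -9 → sum -11
-5 -1 8 -9 6 → sum -1
-1 8 -9 6 -2 → sum 2

10, 2, -3, 2, 6, -4, 3, -11, -1, 2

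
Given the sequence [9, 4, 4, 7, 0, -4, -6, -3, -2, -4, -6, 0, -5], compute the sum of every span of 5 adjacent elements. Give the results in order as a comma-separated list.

Sliding a size-5 window across the 13 values:
(9, 4, 4, 7, 0) → sum 24
(4, 4, 7, 0, -4) → sum 11
(4, 7, 0, -4, -6) → sum 1
(7, 0, -4, -6, -3) → sum -6
(0, -4, -6, -3, -2) → sum -15
(-4, -6, -3, -2, -4) → sum -19
(-6, -3, -2, -4, -6) → sum -21
(-3, -2, -4, -6, 0) → sum -15
(-2, -4, -6, 0, -5) → sum -17

24, 11, 1, -6, -15, -19, -21, -15, -17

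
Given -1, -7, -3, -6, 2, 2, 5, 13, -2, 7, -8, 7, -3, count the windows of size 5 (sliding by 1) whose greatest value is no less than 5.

7

-1 -7 -3 -6 2 → max 2
-7 -3 -6 2 2 → max 2
-3 -6 2 2 5 → max 5  ≥ 5 ✓
-6 2 2 5 13 → max 13  ≥ 5 ✓
2 2 5 13 -2 → max 13  ≥ 5 ✓
2 5 13 -2 7 → max 13  ≥ 5 ✓
5 13 -2 7 -8 → max 13  ≥ 5 ✓
13 -2 7 -8 7 → max 13  ≥ 5 ✓
-2 7 -8 7 -3 → max 7  ≥ 5 ✓
7 windows satisfy the condition.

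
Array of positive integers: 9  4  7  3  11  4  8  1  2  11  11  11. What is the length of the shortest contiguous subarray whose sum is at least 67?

10

add 9: running sum 9 < 67
add 4: running sum 13 < 67
add 7: running sum 20 < 67
add 3: running sum 23 < 67
add 11: running sum 34 < 67
add 4: running sum 38 < 67
add 8: running sum 46 < 67
add 1: running sum 47 < 67
add 2: running sum 49 < 67
add 11: running sum 60 < 67
add 11: shortest ending here [9, 4, 7, 3, 11, 4, 8, 1, 2, 11, 11] sum 71, len 11
add 11: shortest ending here [7, 3, 11, 4, 8, 1, 2, 11, 11, 11] sum 69, len 10
Shortest qualifying length: 10.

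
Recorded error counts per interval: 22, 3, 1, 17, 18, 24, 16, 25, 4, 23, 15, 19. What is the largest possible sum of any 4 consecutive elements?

83

[22, 3, 1, 17] → sum 43
[3, 1, 17, 18] → sum 39
[1, 17, 18, 24] → sum 60
[17, 18, 24, 16] → sum 75
[18, 24, 16, 25] → sum 83
[24, 16, 25, 4] → sum 69
[16, 25, 4, 23] → sum 68
[25, 4, 23, 15] → sum 67
[4, 23, 15, 19] → sum 61
Largest of these is 83.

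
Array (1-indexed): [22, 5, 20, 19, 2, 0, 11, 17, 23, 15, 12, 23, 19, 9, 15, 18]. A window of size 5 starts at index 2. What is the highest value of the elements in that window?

20

Elements at indices 2..6: 5, 20, 19, 2, 0
max(5, 20, 19, 2, 0) = 20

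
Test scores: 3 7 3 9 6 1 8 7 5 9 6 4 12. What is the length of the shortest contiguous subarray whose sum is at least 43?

6

Extend right; whenever the sum reaches 43, record the length and shrink from the left:
add 3: running sum 3 < 43
add 7: running sum 10 < 43
add 3: running sum 13 < 43
add 9: running sum 22 < 43
add 6: running sum 28 < 43
add 1: running sum 29 < 43
add 8: running sum 37 < 43
add 7: shortest ending here [3, 7, 3, 9, 6, 1, 8, 7] sum 44, len 8
add 5: shortest ending here [7, 3, 9, 6, 1, 8, 7, 5] sum 46, len 8
add 9: shortest ending here [9, 6, 1, 8, 7, 5, 9] sum 45, len 7
add 6: shortest ending here [9, 6, 1, 8, 7, 5, 9, 6] sum 51, len 8
add 4: shortest ending here [6, 1, 8, 7, 5, 9, 6, 4] sum 46, len 8
add 12: shortest ending here [7, 5, 9, 6, 4, 12] sum 43, len 6
Shortest qualifying length: 6.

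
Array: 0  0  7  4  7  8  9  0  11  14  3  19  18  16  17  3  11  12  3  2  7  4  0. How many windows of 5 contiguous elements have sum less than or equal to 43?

11

0 0 7 4 7 → sum 18  ≤ 43 ✓
0 7 4 7 8 → sum 26  ≤ 43 ✓
7 4 7 8 9 → sum 35  ≤ 43 ✓
4 7 8 9 0 → sum 28  ≤ 43 ✓
7 8 9 0 11 → sum 35  ≤ 43 ✓
8 9 0 11 14 → sum 42  ≤ 43 ✓
9 0 11 14 3 → sum 37  ≤ 43 ✓
0 11 14 3 19 → sum 47
11 14 3 19 18 → sum 65
14 3 19 18 16 → sum 70
3 19 18 16 17 → sum 73
19 18 16 17 3 → sum 73
18 16 17 3 11 → sum 65
16 17 3 11 12 → sum 59
17 3 11 12 3 → sum 46
3 11 12 3 2 → sum 31  ≤ 43 ✓
11 12 3 2 7 → sum 35  ≤ 43 ✓
12 3 2 7 4 → sum 28  ≤ 43 ✓
3 2 7 4 0 → sum 16  ≤ 43 ✓
11 windows satisfy the condition.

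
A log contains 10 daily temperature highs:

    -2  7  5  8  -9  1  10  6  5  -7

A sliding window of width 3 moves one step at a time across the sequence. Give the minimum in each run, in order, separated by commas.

[-2, 7, 5] → min -2
[7, 5, 8] → min 5
[5, 8, -9] → min -9
[8, -9, 1] → min -9
[-9, 1, 10] → min -9
[1, 10, 6] → min 1
[10, 6, 5] → min 5
[6, 5, -7] → min -7

-2, 5, -9, -9, -9, 1, 5, -7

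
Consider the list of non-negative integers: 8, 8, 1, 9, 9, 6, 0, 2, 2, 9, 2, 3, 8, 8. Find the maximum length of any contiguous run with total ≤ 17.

5

Extend to the right; shrink from the left whenever the sum exceeds 17:
→ 8: sum 8, len 1
→ 8: sum 16, len 2
→ 1: sum 17, len 3
→ 9 (dropped 8, 8): sum 10, len 2
→ 9 (dropped 1, 9): sum 9, len 1
→ 6: sum 15, len 2
→ 0: sum 15, len 3
→ 2: sum 17, len 4
→ 2 (dropped 9): sum 10, len 4
→ 9 (dropped 6): sum 13, len 4
→ 2: sum 15, len 5
→ 3 (dropped 0, 2): sum 16, len 4
→ 8 (dropped 2, 9): sum 13, len 3
→ 8 (dropped 2, 3): sum 16, len 2
Longest length seen: 5.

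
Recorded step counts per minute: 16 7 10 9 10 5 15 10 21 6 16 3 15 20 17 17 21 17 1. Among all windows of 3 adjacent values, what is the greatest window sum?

55

[16, 7, 10] → sum 33
[7, 10, 9] → sum 26
[10, 9, 10] → sum 29
[9, 10, 5] → sum 24
[10, 5, 15] → sum 30
[5, 15, 10] → sum 30
[15, 10, 21] → sum 46
[10, 21, 6] → sum 37
[21, 6, 16] → sum 43
[6, 16, 3] → sum 25
[16, 3, 15] → sum 34
[3, 15, 20] → sum 38
[15, 20, 17] → sum 52
[20, 17, 17] → sum 54
[17, 17, 21] → sum 55
[17, 21, 17] → sum 55
[21, 17, 1] → sum 39
Greatest of these is 55.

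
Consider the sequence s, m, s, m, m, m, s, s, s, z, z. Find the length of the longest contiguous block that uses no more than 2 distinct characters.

[s] 1 distinct, len 1
[s, m] 2 distinct, len 2
[s, m, s] 2 distinct, len 3
[s, m, s, m] 2 distinct, len 4
[s, m, s, m, m] 2 distinct, len 5
[s, m, s, m, m, m] 2 distinct, len 6
[s, m, s, m, m, m, s] 2 distinct, len 7
[s, m, s, m, m, m, s, s] 2 distinct, len 8
[s, m, s, m, m, m, s, s, s] 2 distinct, len 9
[s, s, s, z] 2 distinct, len 4
[s, s, s, z, z] 2 distinct, len 5
Longest length with ≤2 distinct: 9.

9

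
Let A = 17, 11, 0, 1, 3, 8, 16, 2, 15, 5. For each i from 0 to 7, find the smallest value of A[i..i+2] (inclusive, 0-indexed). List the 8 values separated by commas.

Sliding a size-3 window across the 10 values:
(17, 11, 0) → min 0
(11, 0, 1) → min 0
(0, 1, 3) → min 0
(1, 3, 8) → min 1
(3, 8, 16) → min 3
(8, 16, 2) → min 2
(16, 2, 15) → min 2
(2, 15, 5) → min 2

0, 0, 0, 1, 3, 2, 2, 2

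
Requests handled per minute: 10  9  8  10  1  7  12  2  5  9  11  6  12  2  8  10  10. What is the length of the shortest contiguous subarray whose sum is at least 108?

add 10: running sum 10 < 108
add 9: running sum 19 < 108
add 8: running sum 27 < 108
add 10: running sum 37 < 108
add 1: running sum 38 < 108
add 7: running sum 45 < 108
add 12: running sum 57 < 108
add 2: running sum 59 < 108
add 5: running sum 64 < 108
add 9: running sum 73 < 108
add 11: running sum 84 < 108
add 6: running sum 90 < 108
add 12: running sum 102 < 108
add 2: running sum 104 < 108
add 8: shortest ending here [10, 9, 8, 10, 1, 7, 12, 2, 5, 9, 11, 6, 12, 2, 8] sum 112, len 15
add 10: shortest ending here [9, 8, 10, 1, 7, 12, 2, 5, 9, 11, 6, 12, 2, 8, 10] sum 112, len 15
add 10: shortest ending here [8, 10, 1, 7, 12, 2, 5, 9, 11, 6, 12, 2, 8, 10, 10] sum 113, len 15
Shortest qualifying length: 15.

15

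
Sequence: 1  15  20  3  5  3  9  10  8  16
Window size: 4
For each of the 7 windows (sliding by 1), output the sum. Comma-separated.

39, 43, 31, 20, 27, 30, 43

[1, 15, 20, 3] → sum 39
[15, 20, 3, 5] → sum 43
[20, 3, 5, 3] → sum 31
[3, 5, 3, 9] → sum 20
[5, 3, 9, 10] → sum 27
[3, 9, 10, 8] → sum 30
[9, 10, 8, 16] → sum 43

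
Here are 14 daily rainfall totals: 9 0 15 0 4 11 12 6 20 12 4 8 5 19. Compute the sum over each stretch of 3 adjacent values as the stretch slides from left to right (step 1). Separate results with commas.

(9, 0, 15) → sum 24
(0, 15, 0) → sum 15
(15, 0, 4) → sum 19
(0, 4, 11) → sum 15
(4, 11, 12) → sum 27
(11, 12, 6) → sum 29
(12, 6, 20) → sum 38
(6, 20, 12) → sum 38
(20, 12, 4) → sum 36
(12, 4, 8) → sum 24
(4, 8, 5) → sum 17
(8, 5, 19) → sum 32

24, 15, 19, 15, 27, 29, 38, 38, 36, 24, 17, 32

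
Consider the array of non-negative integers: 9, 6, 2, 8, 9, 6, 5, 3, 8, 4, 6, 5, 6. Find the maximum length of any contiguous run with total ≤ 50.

Extend to the right; shrink from the left whenever the sum exceeds 50:
add 9: [9] sum 9, len 1
add 6: [9, 6] sum 15, len 2
add 2: [9, 6, 2] sum 17, len 3
add 8: [9, 6, 2, 8] sum 25, len 4
add 9: [9, 6, 2, 8, 9] sum 34, len 5
add 6: [9, 6, 2, 8, 9, 6] sum 40, len 6
add 5: [9, 6, 2, 8, 9, 6, 5] sum 45, len 7
add 3: [9, 6, 2, 8, 9, 6, 5, 3] sum 48, len 8
add 8: [6, 2, 8, 9, 6, 5, 3, 8] sum 47, len 8
add 4: [2, 8, 9, 6, 5, 3, 8, 4] sum 45, len 8
add 6: [8, 9, 6, 5, 3, 8, 4, 6] sum 49, len 8
add 5: [9, 6, 5, 3, 8, 4, 6, 5] sum 46, len 8
add 6: [6, 5, 3, 8, 4, 6, 5, 6] sum 43, len 8
Longest length seen: 8.

8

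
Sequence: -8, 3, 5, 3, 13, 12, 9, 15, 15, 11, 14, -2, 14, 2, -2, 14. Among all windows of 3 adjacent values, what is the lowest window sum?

0

-8 3 5 → sum 0
3 5 3 → sum 11
5 3 13 → sum 21
3 13 12 → sum 28
13 12 9 → sum 34
12 9 15 → sum 36
9 15 15 → sum 39
15 15 11 → sum 41
15 11 14 → sum 40
11 14 -2 → sum 23
14 -2 14 → sum 26
-2 14 2 → sum 14
14 2 -2 → sum 14
2 -2 14 → sum 14
Lowest of these is 0.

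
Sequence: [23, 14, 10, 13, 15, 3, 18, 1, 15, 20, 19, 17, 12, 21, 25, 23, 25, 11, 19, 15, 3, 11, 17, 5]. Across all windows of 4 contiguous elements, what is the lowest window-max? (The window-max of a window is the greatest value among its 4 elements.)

15

23 14 10 13 → max 23
14 10 13 15 → max 15
10 13 15 3 → max 15
13 15 3 18 → max 18
15 3 18 1 → max 18
3 18 1 15 → max 18
18 1 15 20 → max 20
1 15 20 19 → max 20
15 20 19 17 → max 20
20 19 17 12 → max 20
19 17 12 21 → max 21
17 12 21 25 → max 25
12 21 25 23 → max 25
21 25 23 25 → max 25
25 23 25 11 → max 25
23 25 11 19 → max 25
25 11 19 15 → max 25
11 19 15 3 → max 19
19 15 3 11 → max 19
15 3 11 17 → max 17
3 11 17 5 → max 17
Lowest of these is 15.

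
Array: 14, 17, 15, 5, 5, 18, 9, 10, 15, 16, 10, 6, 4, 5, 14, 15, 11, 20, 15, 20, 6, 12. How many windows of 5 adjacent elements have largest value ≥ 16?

15

[14, 17, 15, 5, 5] → max 17  ≥ 16 ✓
[17, 15, 5, 5, 18] → max 18  ≥ 16 ✓
[15, 5, 5, 18, 9] → max 18  ≥ 16 ✓
[5, 5, 18, 9, 10] → max 18  ≥ 16 ✓
[5, 18, 9, 10, 15] → max 18  ≥ 16 ✓
[18, 9, 10, 15, 16] → max 18  ≥ 16 ✓
[9, 10, 15, 16, 10] → max 16  ≥ 16 ✓
[10, 15, 16, 10, 6] → max 16  ≥ 16 ✓
[15, 16, 10, 6, 4] → max 16  ≥ 16 ✓
[16, 10, 6, 4, 5] → max 16  ≥ 16 ✓
[10, 6, 4, 5, 14] → max 14
[6, 4, 5, 14, 15] → max 15
[4, 5, 14, 15, 11] → max 15
[5, 14, 15, 11, 20] → max 20  ≥ 16 ✓
[14, 15, 11, 20, 15] → max 20  ≥ 16 ✓
[15, 11, 20, 15, 20] → max 20  ≥ 16 ✓
[11, 20, 15, 20, 6] → max 20  ≥ 16 ✓
[20, 15, 20, 6, 12] → max 20  ≥ 16 ✓
15 windows satisfy the condition.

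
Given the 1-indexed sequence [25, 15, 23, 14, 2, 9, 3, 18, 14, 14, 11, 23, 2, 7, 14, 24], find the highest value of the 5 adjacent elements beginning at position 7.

18

Elements at indices 7..11: 3, 18, 14, 14, 11
max(3, 18, 14, 14, 11) = 18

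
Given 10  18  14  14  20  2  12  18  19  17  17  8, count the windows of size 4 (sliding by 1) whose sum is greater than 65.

[10, 18, 14, 14] → sum 56
[18, 14, 14, 20] → sum 66  > 65 ✓
[14, 14, 20, 2] → sum 50
[14, 20, 2, 12] → sum 48
[20, 2, 12, 18] → sum 52
[2, 12, 18, 19] → sum 51
[12, 18, 19, 17] → sum 66  > 65 ✓
[18, 19, 17, 17] → sum 71  > 65 ✓
[19, 17, 17, 8] → sum 61
3 windows satisfy the condition.

3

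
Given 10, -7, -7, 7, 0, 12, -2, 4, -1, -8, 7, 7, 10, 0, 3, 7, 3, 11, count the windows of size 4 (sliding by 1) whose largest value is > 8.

10

(10, -7, -7, 7) → max 10  > 8 ✓
(-7, -7, 7, 0) → max 7
(-7, 7, 0, 12) → max 12  > 8 ✓
(7, 0, 12, -2) → max 12  > 8 ✓
(0, 12, -2, 4) → max 12  > 8 ✓
(12, -2, 4, -1) → max 12  > 8 ✓
(-2, 4, -1, -8) → max 4
(4, -1, -8, 7) → max 7
(-1, -8, 7, 7) → max 7
(-8, 7, 7, 10) → max 10  > 8 ✓
(7, 7, 10, 0) → max 10  > 8 ✓
(7, 10, 0, 3) → max 10  > 8 ✓
(10, 0, 3, 7) → max 10  > 8 ✓
(0, 3, 7, 3) → max 7
(3, 7, 3, 11) → max 11  > 8 ✓
10 windows satisfy the condition.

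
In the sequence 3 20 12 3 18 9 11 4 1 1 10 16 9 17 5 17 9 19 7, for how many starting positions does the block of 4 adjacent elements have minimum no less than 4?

(3, 20, 12, 3) → min 3
(20, 12, 3, 18) → min 3
(12, 3, 18, 9) → min 3
(3, 18, 9, 11) → min 3
(18, 9, 11, 4) → min 4  ≥ 4 ✓
(9, 11, 4, 1) → min 1
(11, 4, 1, 1) → min 1
(4, 1, 1, 10) → min 1
(1, 1, 10, 16) → min 1
(1, 10, 16, 9) → min 1
(10, 16, 9, 17) → min 9  ≥ 4 ✓
(16, 9, 17, 5) → min 5  ≥ 4 ✓
(9, 17, 5, 17) → min 5  ≥ 4 ✓
(17, 5, 17, 9) → min 5  ≥ 4 ✓
(5, 17, 9, 19) → min 5  ≥ 4 ✓
(17, 9, 19, 7) → min 7  ≥ 4 ✓
7 windows satisfy the condition.

7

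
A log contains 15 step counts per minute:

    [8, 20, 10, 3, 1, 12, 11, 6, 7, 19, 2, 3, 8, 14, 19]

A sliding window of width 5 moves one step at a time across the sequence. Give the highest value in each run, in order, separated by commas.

20, 20, 12, 12, 12, 19, 19, 19, 19, 19, 19

Sliding a size-5 window across the 15 values:
(8, 20, 10, 3, 1) → max 20
(20, 10, 3, 1, 12) → max 20
(10, 3, 1, 12, 11) → max 12
(3, 1, 12, 11, 6) → max 12
(1, 12, 11, 6, 7) → max 12
(12, 11, 6, 7, 19) → max 19
(11, 6, 7, 19, 2) → max 19
(6, 7, 19, 2, 3) → max 19
(7, 19, 2, 3, 8) → max 19
(19, 2, 3, 8, 14) → max 19
(2, 3, 8, 14, 19) → max 19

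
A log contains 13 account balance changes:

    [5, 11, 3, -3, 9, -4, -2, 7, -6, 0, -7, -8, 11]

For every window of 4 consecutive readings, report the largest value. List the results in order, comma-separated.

11, 11, 9, 9, 9, 7, 7, 7, 0, 11

Sliding a size-4 window across the 13 values:
5 11 3 -3 → max 11
11 3 -3 9 → max 11
3 -3 9 -4 → max 9
-3 9 -4 -2 → max 9
9 -4 -2 7 → max 9
-4 -2 7 -6 → max 7
-2 7 -6 0 → max 7
7 -6 0 -7 → max 7
-6 0 -7 -8 → max 0
0 -7 -8 11 → max 11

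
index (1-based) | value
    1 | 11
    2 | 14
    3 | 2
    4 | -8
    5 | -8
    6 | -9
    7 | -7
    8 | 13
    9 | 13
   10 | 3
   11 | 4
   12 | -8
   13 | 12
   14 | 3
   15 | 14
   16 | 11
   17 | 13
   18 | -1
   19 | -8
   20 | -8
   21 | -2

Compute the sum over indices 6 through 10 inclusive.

Elements at indices 6..10: -9, -7, 13, 13, 3
sum(-9, -7, 13, 13, 3) = 13

13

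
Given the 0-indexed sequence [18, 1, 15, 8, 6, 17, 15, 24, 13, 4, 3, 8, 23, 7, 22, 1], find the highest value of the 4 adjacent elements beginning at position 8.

Elements at indices 8..11: 13, 4, 3, 8
max(13, 4, 3, 8) = 13

13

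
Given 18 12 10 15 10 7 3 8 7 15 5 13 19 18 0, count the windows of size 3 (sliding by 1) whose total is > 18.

18 12 10 → sum 40  > 18 ✓
12 10 15 → sum 37  > 18 ✓
10 15 10 → sum 35  > 18 ✓
15 10 7 → sum 32  > 18 ✓
10 7 3 → sum 20  > 18 ✓
7 3 8 → sum 18
3 8 7 → sum 18
8 7 15 → sum 30  > 18 ✓
7 15 5 → sum 27  > 18 ✓
15 5 13 → sum 33  > 18 ✓
5 13 19 → sum 37  > 18 ✓
13 19 18 → sum 50  > 18 ✓
19 18 0 → sum 37  > 18 ✓
11 windows satisfy the condition.

11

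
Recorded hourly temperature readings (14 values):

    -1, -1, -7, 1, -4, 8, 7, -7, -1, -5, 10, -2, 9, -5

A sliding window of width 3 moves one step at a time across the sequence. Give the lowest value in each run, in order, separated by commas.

[-1, -1, -7] → min -7
[-1, -7, 1] → min -7
[-7, 1, -4] → min -7
[1, -4, 8] → min -4
[-4, 8, 7] → min -4
[8, 7, -7] → min -7
[7, -7, -1] → min -7
[-7, -1, -5] → min -7
[-1, -5, 10] → min -5
[-5, 10, -2] → min -5
[10, -2, 9] → min -2
[-2, 9, -5] → min -5

-7, -7, -7, -4, -4, -7, -7, -7, -5, -5, -2, -5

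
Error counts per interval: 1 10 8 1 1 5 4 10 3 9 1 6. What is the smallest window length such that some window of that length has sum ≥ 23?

4

add 1: running sum 1 < 23
add 10: running sum 11 < 23
add 8: running sum 19 < 23
add 1: running sum 20 < 23
add 1: running sum 21 < 23
add 5: shortest ending here [10, 8, 1, 1, 5] sum 25, len 5
add 4: shortest ending here [10, 8, 1, 1, 5, 4] sum 29, len 6
add 10: shortest ending here [8, 1, 1, 5, 4, 10] sum 29, len 6
add 3: shortest ending here [1, 5, 4, 10, 3] sum 23, len 5
add 9: shortest ending here [4, 10, 3, 9] sum 26, len 4
add 1: shortest ending here [10, 3, 9, 1] sum 23, len 4
add 6: shortest ending here [10, 3, 9, 1, 6] sum 29, len 5
Shortest qualifying length: 4.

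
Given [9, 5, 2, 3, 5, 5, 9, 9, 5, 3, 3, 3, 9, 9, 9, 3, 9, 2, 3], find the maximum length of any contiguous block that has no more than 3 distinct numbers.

14

add 9: window [9] (1 distinct), len 1
add 5: window [9, 5] (2 distinct), len 2
add 2: window [9, 5, 2] (3 distinct), len 3
add 3: window [5, 2, 3] (3 distinct), len 3
add 5: window [5, 2, 3, 5] (3 distinct), len 4
add 5: window [5, 2, 3, 5, 5] (3 distinct), len 5
add 9: window [3, 5, 5, 9] (3 distinct), len 4
add 9: window [3, 5, 5, 9, 9] (3 distinct), len 5
add 5: window [3, 5, 5, 9, 9, 5] (3 distinct), len 6
add 3: window [3, 5, 5, 9, 9, 5, 3] (3 distinct), len 7
add 3: window [3, 5, 5, 9, 9, 5, 3, 3] (3 distinct), len 8
add 3: window [3, 5, 5, 9, 9, 5, 3, 3, 3] (3 distinct), len 9
add 9: window [3, 5, 5, 9, 9, 5, 3, 3, 3, 9] (3 distinct), len 10
add 9: window [3, 5, 5, 9, 9, 5, 3, 3, 3, 9, 9] (3 distinct), len 11
add 9: window [3, 5, 5, 9, 9, 5, 3, 3, 3, 9, 9, 9] (3 distinct), len 12
add 3: window [3, 5, 5, 9, 9, 5, 3, 3, 3, 9, 9, 9, 3] (3 distinct), len 13
add 9: window [3, 5, 5, 9, 9, 5, 3, 3, 3, 9, 9, 9, 3, 9] (3 distinct), len 14
add 2: window [3, 3, 3, 9, 9, 9, 3, 9, 2] (3 distinct), len 9
add 3: window [3, 3, 3, 9, 9, 9, 3, 9, 2, 3] (3 distinct), len 10
Longest length with ≤3 distinct: 14.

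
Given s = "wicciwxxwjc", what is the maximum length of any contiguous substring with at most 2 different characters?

4

add w: window [w] (1 distinct), len 1
add i: window [w, i] (2 distinct), len 2
add c: window [i, c] (2 distinct), len 2
add c: window [i, c, c] (2 distinct), len 3
add i: window [i, c, c, i] (2 distinct), len 4
add w: window [i, w] (2 distinct), len 2
add x: window [w, x] (2 distinct), len 2
add x: window [w, x, x] (2 distinct), len 3
add w: window [w, x, x, w] (2 distinct), len 4
add j: window [w, j] (2 distinct), len 2
add c: window [j, c] (2 distinct), len 2
Longest length with ≤2 distinct: 4.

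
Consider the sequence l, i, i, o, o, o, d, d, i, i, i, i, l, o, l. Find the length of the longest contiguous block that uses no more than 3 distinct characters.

11

add l: window [l] (1 distinct), len 1
add i: window [l, i] (2 distinct), len 2
add i: window [l, i, i] (2 distinct), len 3
add o: window [l, i, i, o] (3 distinct), len 4
add o: window [l, i, i, o, o] (3 distinct), len 5
add o: window [l, i, i, o, o, o] (3 distinct), len 6
add d: window [i, i, o, o, o, d] (3 distinct), len 6
add d: window [i, i, o, o, o, d, d] (3 distinct), len 7
add i: window [i, i, o, o, o, d, d, i] (3 distinct), len 8
add i: window [i, i, o, o, o, d, d, i, i] (3 distinct), len 9
add i: window [i, i, o, o, o, d, d, i, i, i] (3 distinct), len 10
add i: window [i, i, o, o, o, d, d, i, i, i, i] (3 distinct), len 11
add l: window [d, d, i, i, i, i, l] (3 distinct), len 7
add o: window [i, i, i, i, l, o] (3 distinct), len 6
add l: window [i, i, i, i, l, o, l] (3 distinct), len 7
Longest length with ≤3 distinct: 11.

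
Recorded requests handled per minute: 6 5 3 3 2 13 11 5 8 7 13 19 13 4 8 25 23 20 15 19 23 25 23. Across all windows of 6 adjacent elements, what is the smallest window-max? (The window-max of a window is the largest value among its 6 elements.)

Each size-6 window and its max:
[6, 5, 3, 3, 2, 13] → max 13
[5, 3, 3, 2, 13, 11] → max 13
[3, 3, 2, 13, 11, 5] → max 13
[3, 2, 13, 11, 5, 8] → max 13
[2, 13, 11, 5, 8, 7] → max 13
[13, 11, 5, 8, 7, 13] → max 13
[11, 5, 8, 7, 13, 19] → max 19
[5, 8, 7, 13, 19, 13] → max 19
[8, 7, 13, 19, 13, 4] → max 19
[7, 13, 19, 13, 4, 8] → max 19
[13, 19, 13, 4, 8, 25] → max 25
[19, 13, 4, 8, 25, 23] → max 25
[13, 4, 8, 25, 23, 20] → max 25
[4, 8, 25, 23, 20, 15] → max 25
[8, 25, 23, 20, 15, 19] → max 25
[25, 23, 20, 15, 19, 23] → max 25
[23, 20, 15, 19, 23, 25] → max 25
[20, 15, 19, 23, 25, 23] → max 25
Smallest of these is 13.

13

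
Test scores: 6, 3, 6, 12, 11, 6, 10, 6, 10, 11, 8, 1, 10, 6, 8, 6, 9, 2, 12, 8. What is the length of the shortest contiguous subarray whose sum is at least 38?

Extend right; whenever the sum reaches 38, record the length and shrink from the left:
add 6: running sum 6 < 38
add 3: running sum 9 < 38
add 6: running sum 15 < 38
add 12: running sum 27 < 38
end 4: [6, 3, 6, 12, 11] sum 38, len 5
end 5: [3, 6, 12, 11, 6] sum 38, len 5
end 6: [12, 11, 6, 10] sum 39, len 4
end 7: [12, 11, 6, 10, 6] sum 45, len 5
end 8: [11, 6, 10, 6, 10] sum 43, len 5
end 9: [6, 10, 6, 10, 11] sum 43, len 5
end 10: [10, 6, 10, 11, 8] sum 45, len 5
end 11: [10, 6, 10, 11, 8, 1] sum 46, len 6
end 12: [10, 11, 8, 1, 10] sum 40, len 5
end 13: [10, 11, 8, 1, 10, 6] sum 46, len 6
end 14: [11, 8, 1, 10, 6, 8] sum 44, len 6
end 15: [8, 1, 10, 6, 8, 6] sum 39, len 6
end 16: [10, 6, 8, 6, 9] sum 39, len 5
end 17: [10, 6, 8, 6, 9, 2] sum 41, len 6
end 18: [6, 8, 6, 9, 2, 12] sum 43, len 6
end 19: [8, 6, 9, 2, 12, 8] sum 45, len 6
Shortest qualifying length: 4.

4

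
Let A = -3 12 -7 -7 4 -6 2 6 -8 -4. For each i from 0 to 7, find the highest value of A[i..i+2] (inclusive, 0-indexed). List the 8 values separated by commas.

12, 12, 4, 4, 4, 6, 6, 6

Sliding a size-3 window across the 10 values:
(-3, 12, -7) → max 12
(12, -7, -7) → max 12
(-7, -7, 4) → max 4
(-7, 4, -6) → max 4
(4, -6, 2) → max 4
(-6, 2, 6) → max 6
(2, 6, -8) → max 6
(6, -8, -4) → max 6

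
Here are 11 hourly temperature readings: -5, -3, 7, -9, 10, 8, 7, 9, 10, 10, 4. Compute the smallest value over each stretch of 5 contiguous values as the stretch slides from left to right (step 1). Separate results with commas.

-9, -9, -9, -9, 7, 7, 4

-5 -3 7 -9 10 → min -9
-3 7 -9 10 8 → min -9
7 -9 10 8 7 → min -9
-9 10 8 7 9 → min -9
10 8 7 9 10 → min 7
8 7 9 10 10 → min 7
7 9 10 10 4 → min 4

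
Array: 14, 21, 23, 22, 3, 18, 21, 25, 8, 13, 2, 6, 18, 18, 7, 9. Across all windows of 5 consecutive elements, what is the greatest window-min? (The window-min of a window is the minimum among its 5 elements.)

(14, 21, 23, 22, 3) → min 3
(21, 23, 22, 3, 18) → min 3
(23, 22, 3, 18, 21) → min 3
(22, 3, 18, 21, 25) → min 3
(3, 18, 21, 25, 8) → min 3
(18, 21, 25, 8, 13) → min 8
(21, 25, 8, 13, 2) → min 2
(25, 8, 13, 2, 6) → min 2
(8, 13, 2, 6, 18) → min 2
(13, 2, 6, 18, 18) → min 2
(2, 6, 18, 18, 7) → min 2
(6, 18, 18, 7, 9) → min 6
Greatest of these is 8.

8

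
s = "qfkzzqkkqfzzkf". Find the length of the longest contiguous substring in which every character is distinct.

4

[q] len 1
[q, f] len 2
[q, f, k] len 3
[q, f, k, z] len 4
[z] len 1
[z, q] len 2
[z, q, k] len 3
[k] len 1
[k, q] len 2
[k, q, f] len 3
[k, q, f, z] len 4
[z] len 1
[z, k] len 2
[z, k, f] len 3
Longest all-distinct length: 4.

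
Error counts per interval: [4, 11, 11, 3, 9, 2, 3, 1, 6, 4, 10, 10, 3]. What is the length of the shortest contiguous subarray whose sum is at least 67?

11

add 4: running sum 4 < 67
add 11: running sum 15 < 67
add 11: running sum 26 < 67
add 3: running sum 29 < 67
add 9: running sum 38 < 67
add 2: running sum 40 < 67
add 3: running sum 43 < 67
add 1: running sum 44 < 67
add 6: running sum 50 < 67
add 4: running sum 54 < 67
add 10: running sum 64 < 67
end 11: [11, 11, 3, 9, 2, 3, 1, 6, 4, 10, 10] sum 70, len 11
end 12: [11, 11, 3, 9, 2, 3, 1, 6, 4, 10, 10, 3] sum 73, len 12
Shortest qualifying length: 11.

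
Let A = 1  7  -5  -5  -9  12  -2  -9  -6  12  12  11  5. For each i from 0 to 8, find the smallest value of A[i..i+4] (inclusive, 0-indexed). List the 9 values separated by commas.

1 7 -5 -5 -9 → min -9
7 -5 -5 -9 12 → min -9
-5 -5 -9 12 -2 → min -9
-5 -9 12 -2 -9 → min -9
-9 12 -2 -9 -6 → min -9
12 -2 -9 -6 12 → min -9
-2 -9 -6 12 12 → min -9
-9 -6 12 12 11 → min -9
-6 12 12 11 5 → min -6

-9, -9, -9, -9, -9, -9, -9, -9, -6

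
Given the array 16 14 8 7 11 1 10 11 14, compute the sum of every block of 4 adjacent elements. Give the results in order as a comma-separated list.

16 14 8 7 → sum 45
14 8 7 11 → sum 40
8 7 11 1 → sum 27
7 11 1 10 → sum 29
11 1 10 11 → sum 33
1 10 11 14 → sum 36

45, 40, 27, 29, 33, 36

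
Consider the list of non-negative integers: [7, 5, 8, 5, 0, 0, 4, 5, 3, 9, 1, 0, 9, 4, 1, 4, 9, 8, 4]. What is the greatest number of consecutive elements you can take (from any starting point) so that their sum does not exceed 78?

[7] sum 7 len 1
[7, 5] sum 12 len 2
[7, 5, 8] sum 20 len 3
[7, 5, 8, 5] sum 25 len 4
[7, 5, 8, 5, 0] sum 25 len 5
[7, 5, 8, 5, 0, 0] sum 25 len 6
[7, 5, 8, 5, 0, 0, 4] sum 29 len 7
[7, 5, 8, 5, 0, 0, 4, 5] sum 34 len 8
[7, 5, 8, 5, 0, 0, 4, 5, 3] sum 37 len 9
[7, 5, 8, 5, 0, 0, 4, 5, 3, 9] sum 46 len 10
[7, 5, 8, 5, 0, 0, 4, 5, 3, 9, 1] sum 47 len 11
[7, 5, 8, 5, 0, 0, 4, 5, 3, 9, 1, 0] sum 47 len 12
[7, 5, 8, 5, 0, 0, 4, 5, 3, 9, 1, 0, 9] sum 56 len 13
[7, 5, 8, 5, 0, 0, 4, 5, 3, 9, 1, 0, 9, 4] sum 60 len 14
[7, 5, 8, 5, 0, 0, 4, 5, 3, 9, 1, 0, 9, 4, 1] sum 61 len 15
[7, 5, 8, 5, 0, 0, 4, 5, 3, 9, 1, 0, 9, 4, 1, 4] sum 65 len 16
[7, 5, 8, 5, 0, 0, 4, 5, 3, 9, 1, 0, 9, 4, 1, 4, 9] sum 74 len 17
[5, 8, 5, 0, 0, 4, 5, 3, 9, 1, 0, 9, 4, 1, 4, 9, 8] sum 75 len 17
[8, 5, 0, 0, 4, 5, 3, 9, 1, 0, 9, 4, 1, 4, 9, 8, 4] sum 74 len 17
Longest length seen: 17.

17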